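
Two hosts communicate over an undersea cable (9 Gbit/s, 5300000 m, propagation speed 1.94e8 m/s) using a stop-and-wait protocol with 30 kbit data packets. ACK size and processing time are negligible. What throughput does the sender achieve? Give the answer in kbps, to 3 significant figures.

549 kbps

t_tx = L/R = 30000/9000000000 = 3.33333e-06 s.
t_prop = 5300000/194000000 = 0.0273196 s; RTT = 0.0546392 s.
Cycle = t_tx + RTT = 0.0546425 s.
Throughput = L / cycle = 30000 / 0.0546425 = 549 kbps.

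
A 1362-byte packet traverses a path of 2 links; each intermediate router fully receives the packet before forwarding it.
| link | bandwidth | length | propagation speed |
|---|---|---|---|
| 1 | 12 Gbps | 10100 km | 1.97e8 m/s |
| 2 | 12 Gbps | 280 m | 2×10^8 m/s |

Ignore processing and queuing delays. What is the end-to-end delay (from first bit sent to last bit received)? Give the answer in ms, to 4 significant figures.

L = 1362 × 8 = 10896 bits.
Transmission delay per hop = L/R = 10896/12000000000 = 0.000908 ms; 2 hops → 0.001816 ms.
Propagation delays (d/s per hop): 51.269, 0.0014 ms; sum = 51.2704 ms.
End-to-end = 51.27 ms.

51.27 ms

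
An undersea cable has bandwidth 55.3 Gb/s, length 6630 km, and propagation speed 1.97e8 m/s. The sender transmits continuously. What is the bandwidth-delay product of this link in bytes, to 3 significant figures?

233000000 bytes

Propagation delay = 6630000 / 197000000 = 0.0336548 s.
BDP = R × t_prop = 55300000000 × 0.0336548 = 1861110000 bits.
In bytes: 1861110000/8 = 233000000 bytes.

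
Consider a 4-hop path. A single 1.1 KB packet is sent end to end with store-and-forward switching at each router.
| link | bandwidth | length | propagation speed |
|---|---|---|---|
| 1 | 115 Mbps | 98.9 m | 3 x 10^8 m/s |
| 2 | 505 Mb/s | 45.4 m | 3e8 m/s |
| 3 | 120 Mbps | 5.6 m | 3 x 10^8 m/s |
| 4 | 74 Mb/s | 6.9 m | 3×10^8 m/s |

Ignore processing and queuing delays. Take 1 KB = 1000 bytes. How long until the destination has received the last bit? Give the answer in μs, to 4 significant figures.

L = 8800 bits.
Transmission delays (L/R per hop): 76.5217, 17.4257, 73.3333, 118.919 μs; sum = 286.2 μs.
Propagation delays (d/s per hop): 0.329667, 0.151333, 0.0186667, 0.023 μs; sum = 0.522667 μs.
End-to-end = 286.7 μs.

286.7 μs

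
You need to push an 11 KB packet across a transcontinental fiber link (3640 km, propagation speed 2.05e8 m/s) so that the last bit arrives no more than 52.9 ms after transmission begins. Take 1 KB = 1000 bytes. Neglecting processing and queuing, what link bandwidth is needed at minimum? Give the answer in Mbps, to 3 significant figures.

2.50 Mbps

L = 88000 bits.
Propagation delay = 3640000 / 2.05e+08 = 17.7561 ms.
Transmission budget = 52.9 − 17.7561 = 35.1439 ms.
R ≥ L / t_tx = 88000 bits / 0.0351439 s = 2.50 Mbps.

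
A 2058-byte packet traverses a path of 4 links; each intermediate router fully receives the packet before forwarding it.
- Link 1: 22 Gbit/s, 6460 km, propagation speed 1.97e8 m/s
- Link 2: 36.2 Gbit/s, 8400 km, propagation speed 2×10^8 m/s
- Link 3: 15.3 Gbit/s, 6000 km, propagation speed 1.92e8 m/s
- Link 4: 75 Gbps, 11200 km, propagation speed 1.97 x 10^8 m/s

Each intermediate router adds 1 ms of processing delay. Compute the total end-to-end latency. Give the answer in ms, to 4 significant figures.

L = 2058 × 8 = 16464 bits.
Transmission delays (L/R per hop): 0.000748364, 0.000454807, 0.00107608, 0.00021952 ms; sum = 0.00249877 ms.
Propagation delays (d/s per hop): 32.7919, 42, 31.25, 56.8528 ms; sum = 162.895 ms.
Processing at 3 router(s): 3 × 1 ms = 3 ms.
End-to-end = 165.9 ms.

165.9 ms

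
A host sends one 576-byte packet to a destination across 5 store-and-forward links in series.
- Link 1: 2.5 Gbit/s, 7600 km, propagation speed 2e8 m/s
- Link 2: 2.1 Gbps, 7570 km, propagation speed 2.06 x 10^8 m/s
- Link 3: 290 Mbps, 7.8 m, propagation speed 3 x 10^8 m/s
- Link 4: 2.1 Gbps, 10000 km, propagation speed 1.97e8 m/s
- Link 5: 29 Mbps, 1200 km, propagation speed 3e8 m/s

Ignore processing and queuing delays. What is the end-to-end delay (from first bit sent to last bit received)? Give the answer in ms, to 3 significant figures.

L = 576 × 8 = 4608 bits.
Transmission delays (L/R per hop): 0.0018432, 0.00219429, 0.0158897, 0.00219429, 0.158897 ms; sum = 0.181018 ms.
Propagation delays (d/s per hop): 38, 36.7476, 2.6e-05, 50.7614, 4 ms; sum = 129.509 ms.
End-to-end = 130 ms.

130 ms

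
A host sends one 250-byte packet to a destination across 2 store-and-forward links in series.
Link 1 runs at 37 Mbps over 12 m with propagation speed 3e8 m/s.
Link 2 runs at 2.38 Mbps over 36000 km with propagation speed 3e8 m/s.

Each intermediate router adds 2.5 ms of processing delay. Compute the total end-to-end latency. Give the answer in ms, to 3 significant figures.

L = 250 × 8 = 2000 bits.
Transmission delays (L/R per hop): 0.0540541, 0.840336 ms; sum = 0.89439 ms.
Propagation delays (d/s per hop): 4e-05, 120 ms; sum = 120 ms.
Processing at 1 router(s): 1 × 2.5 ms = 2.5 ms.
End-to-end = 123 ms.

123 ms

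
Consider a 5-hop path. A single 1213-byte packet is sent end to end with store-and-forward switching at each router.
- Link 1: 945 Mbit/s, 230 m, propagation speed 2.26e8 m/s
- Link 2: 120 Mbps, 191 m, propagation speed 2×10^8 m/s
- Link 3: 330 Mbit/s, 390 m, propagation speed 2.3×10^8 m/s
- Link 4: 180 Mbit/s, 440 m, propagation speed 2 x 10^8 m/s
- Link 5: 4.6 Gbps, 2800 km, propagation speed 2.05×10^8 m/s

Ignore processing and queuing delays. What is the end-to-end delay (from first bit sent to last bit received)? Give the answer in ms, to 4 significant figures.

13.84 ms

L = 1213 × 8 = 9704 bits.
Transmission delays (L/R per hop): 0.0102688, 0.0808667, 0.0294061, 0.0539111, 0.00210957 ms; sum = 0.176562 ms.
Propagation delays (d/s per hop): 0.0010177, 0.000955, 0.00169565, 0.0022, 13.6585 ms; sum = 13.6644 ms.
End-to-end = 13.84 ms.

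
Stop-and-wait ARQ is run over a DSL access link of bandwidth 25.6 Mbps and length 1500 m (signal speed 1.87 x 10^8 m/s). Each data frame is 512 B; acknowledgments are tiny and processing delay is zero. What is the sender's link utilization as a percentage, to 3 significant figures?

90.9 %

t_tx = L/R = 4096/25600000 = 0.00016 s.
t_prop = 1500/187000000 = 8.02139e-06 s; RTT = 1.60428e-05 s.
Cycle = t_tx + RTT = 0.000176043 s.
Utilization = t_tx / cycle = 0.00016/0.000176043 = 90.9 %.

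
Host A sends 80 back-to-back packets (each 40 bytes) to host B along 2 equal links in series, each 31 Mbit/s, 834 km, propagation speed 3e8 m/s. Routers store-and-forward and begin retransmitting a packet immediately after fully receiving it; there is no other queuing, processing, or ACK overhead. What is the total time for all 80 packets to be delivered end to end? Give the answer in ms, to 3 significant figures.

6.40 ms

Per-hop transmission t_tx = L/R = 320/31000000 = 0.0103226 ms.
Per-hop propagation t_prop = 834000/300000000 = 2.78 ms.
Pipeline fill: first packet needs 2·t_tx to clear all hops; remaining 79 packets each add one t_tx.
Total = (2+80-1)·t_tx + 2·t_prop = 81·0.0103226 + 2·2.78 = 6.40 ms.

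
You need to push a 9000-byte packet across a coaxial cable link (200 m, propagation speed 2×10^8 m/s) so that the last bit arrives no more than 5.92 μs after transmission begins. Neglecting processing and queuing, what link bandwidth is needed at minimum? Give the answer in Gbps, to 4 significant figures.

14.63 Gbps

L = 72000 bits.
Propagation delay = 200 / 200000000 = 1 μs.
Transmission budget = 5.92 − 1 = 4.92 μs.
R ≥ L / t_tx = 72000 bits / 4.92e-06 s = 14.63 Gbps.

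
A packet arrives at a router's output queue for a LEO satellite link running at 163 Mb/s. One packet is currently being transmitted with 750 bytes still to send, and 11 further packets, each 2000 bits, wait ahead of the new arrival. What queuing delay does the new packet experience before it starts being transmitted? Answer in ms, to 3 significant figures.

0.172 ms

Each queued packet: L/R = 2000/163000000 = 0.0122699 ms.
11 queued → 0.134969 ms.
Plus remaining 6000 bits of current packet: 0.0368098 ms.
Queuing delay = 0.172 ms.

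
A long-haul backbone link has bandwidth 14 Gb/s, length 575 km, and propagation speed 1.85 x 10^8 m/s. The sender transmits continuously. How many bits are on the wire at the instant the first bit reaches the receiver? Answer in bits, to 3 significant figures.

43500000 bits

Propagation delay = 575000 / 185000000 = 0.00310811 s.
BDP = R × t_prop = 14000000000 × 0.00310811 = 43513500 bits.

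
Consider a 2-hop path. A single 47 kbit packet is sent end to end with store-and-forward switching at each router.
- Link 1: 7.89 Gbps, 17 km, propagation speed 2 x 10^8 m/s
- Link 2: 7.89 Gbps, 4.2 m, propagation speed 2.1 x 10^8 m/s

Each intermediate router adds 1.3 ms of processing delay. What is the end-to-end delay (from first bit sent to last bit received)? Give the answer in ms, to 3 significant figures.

L = 47000 bits.
Transmission delay per hop = L/R = 47000/7890000000 = 0.00595691 ms; 2 hops → 0.0119138 ms.
Propagation delays (d/s per hop): 0.085, 2e-05 ms; sum = 0.08502 ms.
Processing at 1 router(s): 1 × 1.3 ms = 1.3 ms.
End-to-end = 1.40 ms.

1.40 ms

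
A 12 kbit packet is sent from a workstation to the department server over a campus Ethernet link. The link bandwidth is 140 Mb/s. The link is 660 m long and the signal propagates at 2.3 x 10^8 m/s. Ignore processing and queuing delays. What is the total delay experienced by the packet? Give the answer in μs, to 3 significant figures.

88.6 μs

L = 12000 bits.
Transmission delay = L/R = 12000 / 140000000 = 85.7143 μs.
Propagation delay = d/s = 660 m / 2.3e+08 m/s = 2.86957 μs.
Total = 88.6 μs.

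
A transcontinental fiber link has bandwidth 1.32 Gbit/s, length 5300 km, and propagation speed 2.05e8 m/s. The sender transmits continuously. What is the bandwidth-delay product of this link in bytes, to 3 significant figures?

Propagation delay = 5300000 / 2.05e+08 = 0.0258537 s.
BDP = R × t_prop = 1320000000 × 0.0258537 = 34126800 bits.
In bytes: 34126800/8 = 4270000 bytes.

4270000 bytes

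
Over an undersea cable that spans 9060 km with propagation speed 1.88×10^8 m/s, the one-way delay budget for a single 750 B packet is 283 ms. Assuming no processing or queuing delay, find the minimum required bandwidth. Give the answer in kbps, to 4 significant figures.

L = 6000 bits.
Propagation delay = 9060000 / 188000000 = 48.1915 ms.
Transmission budget = 283 − 48.1915 = 234.809 ms.
R ≥ L / t_tx = 6000 bits / 0.234809 s = 25.55 kbps.

25.55 kbps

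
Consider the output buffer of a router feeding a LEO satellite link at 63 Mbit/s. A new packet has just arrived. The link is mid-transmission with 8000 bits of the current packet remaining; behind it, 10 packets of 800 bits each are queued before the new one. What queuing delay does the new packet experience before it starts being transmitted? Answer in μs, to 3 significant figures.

254 μs

Each queued packet: L/R = 800/63000000 = 12.6984 μs.
10 queued → 126.984 μs.
Plus remaining 8000 bits of current packet: 126.984 μs.
Queuing delay = 254 μs.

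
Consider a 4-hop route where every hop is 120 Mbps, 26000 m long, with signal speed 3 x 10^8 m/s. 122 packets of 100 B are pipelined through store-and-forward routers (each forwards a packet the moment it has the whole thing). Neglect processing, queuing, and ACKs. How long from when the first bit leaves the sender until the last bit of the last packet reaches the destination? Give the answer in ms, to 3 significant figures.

1.18 ms

Per-hop transmission t_tx = L/R = 800/120000000 = 0.00666667 ms.
Per-hop propagation t_prop = 26000/300000000 = 0.0866667 ms.
Pipeline fill: first packet needs 4·t_tx to clear all hops; remaining 121 packets each add one t_tx.
Total = (4+122-1)·t_tx + 4·t_prop = 125·0.00666667 + 4·0.0866667 = 1.18 ms.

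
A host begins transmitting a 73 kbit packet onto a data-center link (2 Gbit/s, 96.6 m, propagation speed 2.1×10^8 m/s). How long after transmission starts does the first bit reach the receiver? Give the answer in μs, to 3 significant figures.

First bit experiences only propagation delay: d/s = 96.6/210000000 = 0.460 μs.

0.460 μs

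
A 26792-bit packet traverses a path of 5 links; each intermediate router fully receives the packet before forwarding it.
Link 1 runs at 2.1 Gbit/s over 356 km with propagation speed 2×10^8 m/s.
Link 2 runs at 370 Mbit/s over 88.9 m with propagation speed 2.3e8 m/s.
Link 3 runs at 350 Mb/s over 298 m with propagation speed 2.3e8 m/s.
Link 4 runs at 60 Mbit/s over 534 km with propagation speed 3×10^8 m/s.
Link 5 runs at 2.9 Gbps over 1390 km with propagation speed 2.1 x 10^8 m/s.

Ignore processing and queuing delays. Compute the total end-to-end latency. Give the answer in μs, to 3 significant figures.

10800 μs

Transmission delays (L/R per hop): 12.7581, 72.4108, 76.5486, 446.533, 9.23862 μs; sum = 617.489 μs.
Propagation delays (d/s per hop): 1780, 0.386522, 1.29565, 1780, 6619.05 μs; sum = 10180.7 μs.
End-to-end = 10800 μs.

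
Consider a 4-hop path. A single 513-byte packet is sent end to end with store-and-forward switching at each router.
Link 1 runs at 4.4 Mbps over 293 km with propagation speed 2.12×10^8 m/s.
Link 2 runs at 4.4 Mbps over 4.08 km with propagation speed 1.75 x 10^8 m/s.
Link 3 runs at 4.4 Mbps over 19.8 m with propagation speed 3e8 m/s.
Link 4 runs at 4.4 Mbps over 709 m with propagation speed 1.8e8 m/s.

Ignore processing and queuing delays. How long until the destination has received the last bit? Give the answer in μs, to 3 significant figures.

5140 μs

L = 513 × 8 = 4104 bits.
Transmission delay per hop = L/R = 4104/4400000 = 932.727 μs; 4 hops → 3730.91 μs.
Propagation delays (d/s per hop): 1382.08, 23.3143, 0.066, 3.93889 μs; sum = 1409.39 μs.
End-to-end = 5140 μs.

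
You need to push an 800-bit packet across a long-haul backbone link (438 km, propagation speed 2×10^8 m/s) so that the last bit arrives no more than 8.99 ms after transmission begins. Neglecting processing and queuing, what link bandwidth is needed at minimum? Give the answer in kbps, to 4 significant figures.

117.6 kbps

Propagation delay = 438000 / 200000000 = 2.19 ms.
Transmission budget = 8.99 − 2.19 = 6.8 ms.
R ≥ L / t_tx = 800 bits / 0.0068 s = 117.6 kbps.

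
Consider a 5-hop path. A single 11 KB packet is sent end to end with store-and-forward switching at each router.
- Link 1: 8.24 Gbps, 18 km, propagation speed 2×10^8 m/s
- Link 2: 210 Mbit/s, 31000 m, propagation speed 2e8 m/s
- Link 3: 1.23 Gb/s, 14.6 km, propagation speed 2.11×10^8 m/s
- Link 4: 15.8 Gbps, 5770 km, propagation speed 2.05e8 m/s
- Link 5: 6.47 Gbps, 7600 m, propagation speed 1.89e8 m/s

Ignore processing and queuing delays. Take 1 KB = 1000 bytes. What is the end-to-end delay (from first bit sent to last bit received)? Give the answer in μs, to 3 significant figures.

L = 88000 bits.
Transmission delays (L/R per hop): 10.6796, 419.048, 71.5447, 5.56962, 13.6012 μs; sum = 520.443 μs.
Propagation delays (d/s per hop): 90, 155, 69.1943, 28146.3, 40.2116 μs; sum = 28500.7 μs.
End-to-end = 29000 μs.

29000 μs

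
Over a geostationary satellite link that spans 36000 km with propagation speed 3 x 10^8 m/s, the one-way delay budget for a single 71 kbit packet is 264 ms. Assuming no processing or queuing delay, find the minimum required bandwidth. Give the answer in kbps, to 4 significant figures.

Propagation delay = 36000000 / 300000000 = 120 ms.
Transmission budget = 264 − 120 = 144 ms.
R ≥ L / t_tx = 71000 bits / 0.144 s = 493.1 kbps.

493.1 kbps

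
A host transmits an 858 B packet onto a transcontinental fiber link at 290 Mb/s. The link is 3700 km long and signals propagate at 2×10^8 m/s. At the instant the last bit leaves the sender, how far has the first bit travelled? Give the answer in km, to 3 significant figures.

4.73 km

t_tx = L/R = 6864/290000000 = 2.3669e-05 s.
Distance = s × t_tx = 200000000 × 2.3669e-05 = 4.73 km.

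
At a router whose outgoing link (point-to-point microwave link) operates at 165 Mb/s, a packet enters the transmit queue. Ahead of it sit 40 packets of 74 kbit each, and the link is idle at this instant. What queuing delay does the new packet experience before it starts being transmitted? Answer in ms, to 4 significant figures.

Each queued packet: L/R = 74000/165000000 = 0.448485 ms.
40 queued → 17.9394 ms.
Queuing delay = 17.94 ms.

17.94 ms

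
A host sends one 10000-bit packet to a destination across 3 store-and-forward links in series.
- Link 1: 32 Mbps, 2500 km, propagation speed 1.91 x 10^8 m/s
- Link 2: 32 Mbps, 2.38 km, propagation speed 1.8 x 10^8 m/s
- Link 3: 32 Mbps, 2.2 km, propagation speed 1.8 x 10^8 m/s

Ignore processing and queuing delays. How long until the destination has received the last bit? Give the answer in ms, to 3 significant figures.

14.1 ms

Transmission delay per hop = L/R = 10000/32000000 = 0.3125 ms; 3 hops → 0.9375 ms.
Propagation delays (d/s per hop): 13.089, 0.0132222, 0.0122222 ms; sum = 13.1144 ms.
End-to-end = 14.1 ms.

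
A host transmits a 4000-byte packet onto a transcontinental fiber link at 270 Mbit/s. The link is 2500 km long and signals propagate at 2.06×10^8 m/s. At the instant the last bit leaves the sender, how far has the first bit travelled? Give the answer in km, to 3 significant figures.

t_tx = L/R = 32000/270000000 = 0.000118519 s.
Distance = s × t_tx = 206000000 × 0.000118519 = 24.4 km.

24.4 km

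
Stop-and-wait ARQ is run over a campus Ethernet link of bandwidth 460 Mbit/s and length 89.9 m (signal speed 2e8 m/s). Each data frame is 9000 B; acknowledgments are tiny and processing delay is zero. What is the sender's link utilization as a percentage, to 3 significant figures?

t_tx = L/R = 72000/460000000 = 0.000156522 s.
t_prop = 89.9/200000000 = 4.495e-07 s; RTT = 8.99e-07 s.
Cycle = t_tx + RTT = 0.000157421 s.
Utilization = t_tx / cycle = 0.000156522/0.000157421 = 99.4 %.

99.4 %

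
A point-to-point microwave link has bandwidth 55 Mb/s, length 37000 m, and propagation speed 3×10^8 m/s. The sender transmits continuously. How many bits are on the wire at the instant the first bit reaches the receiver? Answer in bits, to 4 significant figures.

6783 bits

Propagation delay = 37000 / 300000000 = 0.000123333 s.
BDP = R × t_prop = 55000000 × 0.000123333 = 6783.33 bits.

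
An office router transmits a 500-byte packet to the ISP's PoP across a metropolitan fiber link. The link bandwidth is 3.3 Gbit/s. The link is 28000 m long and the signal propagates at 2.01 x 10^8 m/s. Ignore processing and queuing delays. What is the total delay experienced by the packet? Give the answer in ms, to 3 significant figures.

0.141 ms

L = 500 × 8 = 4000 bits.
Transmission delay = L/R = 4000 / 3300000000 = 0.00121212 ms.
Propagation delay = d/s = 28000 m / 2.01e+08 m/s = 0.139303 ms.
Total = 0.141 ms.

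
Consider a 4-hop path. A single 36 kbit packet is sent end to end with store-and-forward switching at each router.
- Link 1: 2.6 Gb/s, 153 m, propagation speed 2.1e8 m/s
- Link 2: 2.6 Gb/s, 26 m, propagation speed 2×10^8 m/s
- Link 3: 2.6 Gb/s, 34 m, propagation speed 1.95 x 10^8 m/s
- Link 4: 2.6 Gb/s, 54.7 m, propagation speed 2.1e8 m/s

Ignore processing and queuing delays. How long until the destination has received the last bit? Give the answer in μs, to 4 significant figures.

L = 36000 bits.
Transmission delay per hop = L/R = 36000/2600000000 = 13.8462 μs; 4 hops → 55.3846 μs.
Propagation delays (d/s per hop): 0.728571, 0.13, 0.174359, 0.260476 μs; sum = 1.29341 μs.
End-to-end = 56.68 μs.

56.68 μs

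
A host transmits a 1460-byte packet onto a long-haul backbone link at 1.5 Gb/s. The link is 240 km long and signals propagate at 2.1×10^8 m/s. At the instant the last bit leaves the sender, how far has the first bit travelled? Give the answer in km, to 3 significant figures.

t_tx = L/R = 11680/1500000000 = 7.78667e-06 s.
Distance = s × t_tx = 210000000 × 7.78667e-06 = 1.64 km.

1.64 km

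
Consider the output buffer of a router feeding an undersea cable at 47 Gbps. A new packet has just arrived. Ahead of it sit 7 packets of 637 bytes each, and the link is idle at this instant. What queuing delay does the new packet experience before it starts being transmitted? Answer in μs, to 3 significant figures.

0.759 μs

Each queued packet: L/R = 5096/47000000000 = 0.108426 μs.
7 queued → 0.758979 μs.
Queuing delay = 0.759 μs.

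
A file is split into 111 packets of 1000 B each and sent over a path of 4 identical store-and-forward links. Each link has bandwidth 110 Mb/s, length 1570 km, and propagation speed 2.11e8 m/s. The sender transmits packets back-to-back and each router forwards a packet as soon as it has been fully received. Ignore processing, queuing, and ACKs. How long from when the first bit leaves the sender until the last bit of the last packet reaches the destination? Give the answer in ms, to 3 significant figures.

38.1 ms

Per-hop transmission t_tx = L/R = 8000/110000000 = 0.0727273 ms.
Per-hop propagation t_prop = 1570000/211000000 = 7.44076 ms.
Pipeline fill: first packet needs 4·t_tx to clear all hops; remaining 110 packets each add one t_tx.
Total = (4+111-1)·t_tx + 4·t_prop = 114·0.0727273 + 4·7.44076 = 38.1 ms.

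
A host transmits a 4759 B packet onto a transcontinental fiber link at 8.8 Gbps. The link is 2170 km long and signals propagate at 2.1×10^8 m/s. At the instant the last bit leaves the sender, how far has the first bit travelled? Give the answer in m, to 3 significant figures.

t_tx = L/R = 38072/8800000000 = 4.32636e-06 s.
Distance = s × t_tx = 210000000 × 4.32636e-06 = 909 m.

909 m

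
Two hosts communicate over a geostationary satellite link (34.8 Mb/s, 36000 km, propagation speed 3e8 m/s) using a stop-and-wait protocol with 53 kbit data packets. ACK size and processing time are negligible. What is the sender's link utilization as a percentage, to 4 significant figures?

t_tx = L/R = 53000/34800000 = 0.00152299 s.
t_prop = 36000000/300000000 = 0.12 s; RTT = 0.24 s.
Cycle = t_tx + RTT = 0.241523 s.
Utilization = t_tx / cycle = 0.00152299/0.241523 = 0.6306 %.

0.6306 %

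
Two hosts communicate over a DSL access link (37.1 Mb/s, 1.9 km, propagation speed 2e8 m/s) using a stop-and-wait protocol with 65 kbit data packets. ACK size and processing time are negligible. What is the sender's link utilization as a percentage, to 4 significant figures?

t_tx = L/R = 65000/37100000 = 0.00175202 s.
t_prop = 1900/200000000 = 9.5e-06 s; RTT = 1.9e-05 s.
Cycle = t_tx + RTT = 0.00177102 s.
Utilization = t_tx / cycle = 0.00175202/0.00177102 = 98.93 %.

98.93 %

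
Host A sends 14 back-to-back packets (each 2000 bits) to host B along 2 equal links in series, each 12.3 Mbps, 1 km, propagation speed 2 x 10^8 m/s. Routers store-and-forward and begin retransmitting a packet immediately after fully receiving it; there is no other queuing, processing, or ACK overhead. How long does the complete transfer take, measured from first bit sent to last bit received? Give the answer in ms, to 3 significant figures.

Per-hop transmission t_tx = L/R = 2000/12300000 = 0.162602 ms.
Per-hop propagation t_prop = 1000/200000000 = 0.005 ms.
Pipeline fill: first packet needs 2·t_tx to clear all hops; remaining 13 packets each add one t_tx.
Total = (2+14-1)·t_tx + 2·t_prop = 15·0.162602 + 2·0.005 = 2.45 ms.

2.45 ms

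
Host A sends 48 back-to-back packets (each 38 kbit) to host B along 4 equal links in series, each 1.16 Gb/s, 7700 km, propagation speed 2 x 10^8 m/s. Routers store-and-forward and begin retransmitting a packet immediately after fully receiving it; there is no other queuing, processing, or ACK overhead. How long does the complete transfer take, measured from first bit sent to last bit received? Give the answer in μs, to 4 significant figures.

155700 μs

Per-hop transmission t_tx = L/R = 38000/1160000000 = 32.7586 μs.
Per-hop propagation t_prop = 7700000/200000000 = 38500 μs.
Pipeline fill: first packet needs 4·t_tx to clear all hops; remaining 47 packets each add one t_tx.
Total = (4+48-1)·t_tx + 4·t_prop = 51·32.7586 + 4·38500 = 155700 μs.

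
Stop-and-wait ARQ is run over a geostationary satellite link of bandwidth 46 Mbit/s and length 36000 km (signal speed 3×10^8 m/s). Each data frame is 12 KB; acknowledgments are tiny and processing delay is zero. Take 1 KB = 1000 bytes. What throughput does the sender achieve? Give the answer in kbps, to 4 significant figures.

396.6 kbps

t_tx = L/R = 96000/46000000 = 0.00208696 s.
t_prop = 36000000/300000000 = 0.12 s; RTT = 0.24 s.
Cycle = t_tx + RTT = 0.242087 s.
Throughput = L / cycle = 96000 / 0.242087 = 396.6 kbps.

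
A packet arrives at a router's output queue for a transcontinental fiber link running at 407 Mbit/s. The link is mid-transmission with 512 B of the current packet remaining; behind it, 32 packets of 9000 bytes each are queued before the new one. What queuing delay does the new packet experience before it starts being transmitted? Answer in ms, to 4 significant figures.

Each queued packet: L/R = 72000/407000000 = 0.176904 ms.
32 queued → 5.66093 ms.
Plus remaining 4096 bits of current packet: 0.0100639 ms.
Queuing delay = 5.671 ms.

5.671 ms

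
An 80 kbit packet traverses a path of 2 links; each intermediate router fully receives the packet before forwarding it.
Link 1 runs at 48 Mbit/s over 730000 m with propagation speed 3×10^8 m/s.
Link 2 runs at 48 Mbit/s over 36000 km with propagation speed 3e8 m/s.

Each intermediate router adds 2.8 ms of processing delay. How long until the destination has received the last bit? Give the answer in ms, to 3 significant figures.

129 ms

L = 80000 bits.
Transmission delay per hop = L/R = 80000/48000000 = 1.66667 ms; 2 hops → 3.33333 ms.
Propagation delays (d/s per hop): 2.43333, 120 ms; sum = 122.433 ms.
Processing at 1 router(s): 1 × 2.8 ms = 2.8 ms.
End-to-end = 129 ms.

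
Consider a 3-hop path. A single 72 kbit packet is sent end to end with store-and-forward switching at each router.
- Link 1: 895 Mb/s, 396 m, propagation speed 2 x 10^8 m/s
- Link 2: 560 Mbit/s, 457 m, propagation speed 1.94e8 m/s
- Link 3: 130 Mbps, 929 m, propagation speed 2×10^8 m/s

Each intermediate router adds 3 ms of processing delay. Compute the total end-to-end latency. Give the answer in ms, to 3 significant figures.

6.77 ms

L = 72000 bits.
Transmission delays (L/R per hop): 0.0804469, 0.128571, 0.553846 ms; sum = 0.762865 ms.
Propagation delays (d/s per hop): 0.00198, 0.00235567, 0.004645 ms; sum = 0.00898067 ms.
Processing at 2 router(s): 2 × 3 ms = 6 ms.
End-to-end = 6.77 ms.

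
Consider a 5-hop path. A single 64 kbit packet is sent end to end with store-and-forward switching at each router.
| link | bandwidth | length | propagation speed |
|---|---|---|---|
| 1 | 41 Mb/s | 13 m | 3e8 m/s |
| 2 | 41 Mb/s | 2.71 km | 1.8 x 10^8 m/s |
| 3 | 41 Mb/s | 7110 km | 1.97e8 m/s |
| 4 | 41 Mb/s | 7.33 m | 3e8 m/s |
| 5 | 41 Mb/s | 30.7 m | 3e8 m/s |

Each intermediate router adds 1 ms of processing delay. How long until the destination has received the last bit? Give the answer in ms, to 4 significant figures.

47.91 ms

L = 64000 bits.
Transmission delay per hop = L/R = 64000/41000000 = 1.56098 ms; 5 hops → 7.80488 ms.
Propagation delays (d/s per hop): 4.33333e-05, 0.0150556, 36.0914, 2.44333e-05, 0.000102333 ms; sum = 36.1066 ms.
Processing at 4 router(s): 4 × 1 ms = 4 ms.
End-to-end = 47.91 ms.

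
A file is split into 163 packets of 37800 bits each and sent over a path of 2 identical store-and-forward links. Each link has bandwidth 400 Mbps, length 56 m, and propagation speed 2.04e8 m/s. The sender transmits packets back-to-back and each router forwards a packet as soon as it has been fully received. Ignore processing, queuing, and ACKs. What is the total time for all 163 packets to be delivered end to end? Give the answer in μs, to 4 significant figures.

15500 μs

Per-hop transmission t_tx = L/R = 37800/400000000 = 94.5 μs.
Per-hop propagation t_prop = 56/204000000 = 0.27451 μs.
Pipeline fill: first packet needs 2·t_tx to clear all hops; remaining 162 packets each add one t_tx.
Total = (2+163-1)·t_tx + 2·t_prop = 164·94.5 + 2·0.27451 = 15500 μs.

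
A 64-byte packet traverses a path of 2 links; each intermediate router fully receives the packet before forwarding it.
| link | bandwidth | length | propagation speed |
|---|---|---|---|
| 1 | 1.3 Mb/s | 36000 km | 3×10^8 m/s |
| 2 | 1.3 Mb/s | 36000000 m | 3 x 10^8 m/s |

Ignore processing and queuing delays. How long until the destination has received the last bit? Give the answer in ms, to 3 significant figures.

241 ms

L = 64 × 8 = 512 bits.
Transmission delay per hop = L/R = 512/1300000 = 0.393846 ms; 2 hops → 0.787692 ms.
Propagation delays (d/s per hop): 120, 120 ms; sum = 240 ms.
End-to-end = 241 ms.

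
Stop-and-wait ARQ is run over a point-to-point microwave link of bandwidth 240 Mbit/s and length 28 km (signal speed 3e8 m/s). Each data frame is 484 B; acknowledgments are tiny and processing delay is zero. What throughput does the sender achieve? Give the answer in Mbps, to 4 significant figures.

19.09 Mbps

t_tx = L/R = 3872/240000000 = 1.61333e-05 s.
t_prop = 28000/300000000 = 9.33333e-05 s; RTT = 0.000186667 s.
Cycle = t_tx + RTT = 0.0002028 s.
Throughput = L / cycle = 3872 / 0.0002028 = 19.09 Mbps.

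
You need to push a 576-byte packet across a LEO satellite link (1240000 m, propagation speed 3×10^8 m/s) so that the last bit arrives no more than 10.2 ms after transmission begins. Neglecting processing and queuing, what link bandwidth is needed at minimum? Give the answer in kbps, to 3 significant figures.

760 kbps

L = 4608 bits.
Propagation delay = 1240000 / 300000000 = 4.13333 ms.
Transmission budget = 10.2 − 4.13333 = 6.06667 ms.
R ≥ L / t_tx = 4608 bits / 0.00606667 s = 760 kbps.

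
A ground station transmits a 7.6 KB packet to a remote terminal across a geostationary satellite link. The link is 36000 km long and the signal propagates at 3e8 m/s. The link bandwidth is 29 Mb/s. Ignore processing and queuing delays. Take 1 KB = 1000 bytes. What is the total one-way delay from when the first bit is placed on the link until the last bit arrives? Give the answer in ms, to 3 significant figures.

L = 60800 bits.
Transmission delay = L/R = 60800 / 29000000 = 2.09655 ms.
Propagation delay = d/s = 36000000 m / 300000000 m/s = 120 ms.
Total = 122 ms.

122 ms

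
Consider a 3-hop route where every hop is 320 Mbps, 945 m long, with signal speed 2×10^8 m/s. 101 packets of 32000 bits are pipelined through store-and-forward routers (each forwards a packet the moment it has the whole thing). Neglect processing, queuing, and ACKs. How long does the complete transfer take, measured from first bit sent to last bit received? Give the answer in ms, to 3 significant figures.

Per-hop transmission t_tx = L/R = 32000/320000000 = 0.1 ms.
Per-hop propagation t_prop = 945/200000000 = 0.004725 ms.
Pipeline fill: first packet needs 3·t_tx to clear all hops; remaining 100 packets each add one t_tx.
Total = (3+101-1)·t_tx + 3·t_prop = 103·0.1 + 3·0.004725 = 10.3 ms.

10.3 ms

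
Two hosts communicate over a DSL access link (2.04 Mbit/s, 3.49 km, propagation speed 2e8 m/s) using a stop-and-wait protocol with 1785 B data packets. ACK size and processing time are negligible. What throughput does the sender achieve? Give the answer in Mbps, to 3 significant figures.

2.03 Mbps

t_tx = L/R = 14280/2040000 = 0.007 s.
t_prop = 3490/200000000 = 1.745e-05 s; RTT = 3.49e-05 s.
Cycle = t_tx + RTT = 0.0070349 s.
Throughput = L / cycle = 14280 / 0.0070349 = 2.03 Mbps.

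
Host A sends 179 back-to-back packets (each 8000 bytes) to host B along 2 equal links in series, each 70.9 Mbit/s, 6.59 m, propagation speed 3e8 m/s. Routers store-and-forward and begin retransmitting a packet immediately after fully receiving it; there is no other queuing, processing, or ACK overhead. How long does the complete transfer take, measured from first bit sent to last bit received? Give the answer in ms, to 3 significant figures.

Per-hop transmission t_tx = L/R = 64000/70900000 = 0.90268 ms.
Per-hop propagation t_prop = 6.59/300000000 = 2.19667e-05 ms.
Pipeline fill: first packet needs 2·t_tx to clear all hops; remaining 178 packets each add one t_tx.
Total = (2+179-1)·t_tx + 2·t_prop = 180·0.90268 + 2·2.19667e-05 = 162 ms.

162 ms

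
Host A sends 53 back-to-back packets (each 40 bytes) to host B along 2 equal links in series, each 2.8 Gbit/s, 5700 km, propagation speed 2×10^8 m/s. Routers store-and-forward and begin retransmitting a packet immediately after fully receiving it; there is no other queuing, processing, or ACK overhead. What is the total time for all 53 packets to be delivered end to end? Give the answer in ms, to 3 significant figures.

Per-hop transmission t_tx = L/R = 320/2800000000 = 0.000114286 ms.
Per-hop propagation t_prop = 5700000/200000000 = 28.5 ms.
Pipeline fill: first packet needs 2·t_tx to clear all hops; remaining 52 packets each add one t_tx.
Total = (2+53-1)·t_tx + 2·t_prop = 54·0.000114286 + 2·28.5 = 57.0 ms.

57.0 ms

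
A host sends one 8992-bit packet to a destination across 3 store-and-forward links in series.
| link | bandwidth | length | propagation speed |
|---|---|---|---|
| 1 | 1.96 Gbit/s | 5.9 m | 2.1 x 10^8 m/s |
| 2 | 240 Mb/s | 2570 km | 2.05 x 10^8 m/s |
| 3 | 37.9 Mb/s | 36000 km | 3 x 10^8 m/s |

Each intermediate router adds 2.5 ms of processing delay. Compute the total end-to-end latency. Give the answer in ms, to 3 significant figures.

Transmission delays (L/R per hop): 0.00458776, 0.0374667, 0.237256 ms; sum = 0.27931 ms.
Propagation delays (d/s per hop): 2.80952e-05, 12.5366, 120 ms; sum = 132.537 ms.
Processing at 2 router(s): 2 × 2.5 ms = 5 ms.
End-to-end = 138 ms.

138 ms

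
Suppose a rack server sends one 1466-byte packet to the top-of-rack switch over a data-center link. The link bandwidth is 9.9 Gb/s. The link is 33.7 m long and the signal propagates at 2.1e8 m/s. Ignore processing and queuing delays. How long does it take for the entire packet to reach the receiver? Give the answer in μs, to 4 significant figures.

1.345 μs

L = 1466 × 8 = 11728 bits.
Transmission delay = L/R = 11728 / 9900000000 = 1.18465 μs.
Propagation delay = d/s = 33.7 m / 210000000 m/s = 0.160476 μs.
Total = 1.345 μs.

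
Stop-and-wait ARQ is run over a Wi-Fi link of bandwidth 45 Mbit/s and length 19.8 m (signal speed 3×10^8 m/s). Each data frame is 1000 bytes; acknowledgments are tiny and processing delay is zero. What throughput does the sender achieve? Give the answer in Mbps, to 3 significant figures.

t_tx = L/R = 8000/45000000 = 0.000177778 s.
t_prop = 19.8/300000000 = 6.6e-08 s; RTT = 1.32e-07 s.
Cycle = t_tx + RTT = 0.00017791 s.
Throughput = L / cycle = 8000 / 0.00017791 = 45.0 Mbps.

45.0 Mbps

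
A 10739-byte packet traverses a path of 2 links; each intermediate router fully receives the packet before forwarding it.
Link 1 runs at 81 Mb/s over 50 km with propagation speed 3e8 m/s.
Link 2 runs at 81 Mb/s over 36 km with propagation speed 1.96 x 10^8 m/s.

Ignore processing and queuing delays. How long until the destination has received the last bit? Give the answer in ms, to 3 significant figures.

2.47 ms

L = 10739 × 8 = 85912 bits.
Transmission delay per hop = L/R = 85912/81000000 = 1.06064 ms; 2 hops → 2.12128 ms.
Propagation delays (d/s per hop): 0.166667, 0.183673 ms; sum = 0.35034 ms.
End-to-end = 2.47 ms.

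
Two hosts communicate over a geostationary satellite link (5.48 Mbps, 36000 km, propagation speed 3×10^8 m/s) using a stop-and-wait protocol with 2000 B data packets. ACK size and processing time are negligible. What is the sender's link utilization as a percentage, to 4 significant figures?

t_tx = L/R = 16000/5480000 = 0.00291971 s.
t_prop = 36000000/300000000 = 0.12 s; RTT = 0.24 s.
Cycle = t_tx + RTT = 0.24292 s.
Utilization = t_tx / cycle = 0.00291971/0.24292 = 1.202 %.

1.202 %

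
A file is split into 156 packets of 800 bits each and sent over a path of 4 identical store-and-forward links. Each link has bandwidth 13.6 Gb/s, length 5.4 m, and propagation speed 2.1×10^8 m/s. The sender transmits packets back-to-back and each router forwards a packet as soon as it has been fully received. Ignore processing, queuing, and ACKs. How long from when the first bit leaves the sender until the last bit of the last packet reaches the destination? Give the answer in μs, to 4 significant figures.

Per-hop transmission t_tx = L/R = 800/13600000000 = 0.0588235 μs.
Per-hop propagation t_prop = 5.4/210000000 = 0.0257143 μs.
Pipeline fill: first packet needs 4·t_tx to clear all hops; remaining 155 packets each add one t_tx.
Total = (4+156-1)·t_tx + 4·t_prop = 159·0.0588235 + 4·0.0257143 = 9.456 μs.

9.456 μs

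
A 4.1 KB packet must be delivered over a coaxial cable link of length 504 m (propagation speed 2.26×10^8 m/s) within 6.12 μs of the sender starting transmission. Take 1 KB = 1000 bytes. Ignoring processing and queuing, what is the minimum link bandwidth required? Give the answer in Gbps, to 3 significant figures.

L = 32800 bits.
Propagation delay = 504 / 2.26e+08 = 2.23009 μs.
Transmission budget = 6.12 − 2.23009 = 3.88991 μs.
R ≥ L / t_tx = 32800 bits / 3.88991e-06 s = 8.43 Gbps.

8.43 Gbps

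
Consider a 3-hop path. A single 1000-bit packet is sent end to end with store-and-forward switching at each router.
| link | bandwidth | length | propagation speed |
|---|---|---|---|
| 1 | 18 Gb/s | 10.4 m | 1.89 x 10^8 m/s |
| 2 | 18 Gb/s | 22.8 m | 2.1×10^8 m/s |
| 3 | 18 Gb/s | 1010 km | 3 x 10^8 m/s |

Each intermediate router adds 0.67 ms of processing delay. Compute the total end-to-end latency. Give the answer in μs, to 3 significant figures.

Transmission delay per hop = L/R = 1000/18000000000 = 0.0555556 μs; 3 hops → 0.166667 μs.
Propagation delays (d/s per hop): 0.0550265, 0.108571, 3366.67 μs; sum = 3366.83 μs.
Processing at 2 router(s): 2 × 0.67 ms = 1340 μs.
End-to-end = 4710 μs.

4710 μs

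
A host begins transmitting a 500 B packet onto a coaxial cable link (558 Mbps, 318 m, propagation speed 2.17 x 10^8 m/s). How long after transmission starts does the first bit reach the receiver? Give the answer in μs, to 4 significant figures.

First bit experiences only propagation delay: d/s = 318/217000000 = 1.465 μs.

1.465 μs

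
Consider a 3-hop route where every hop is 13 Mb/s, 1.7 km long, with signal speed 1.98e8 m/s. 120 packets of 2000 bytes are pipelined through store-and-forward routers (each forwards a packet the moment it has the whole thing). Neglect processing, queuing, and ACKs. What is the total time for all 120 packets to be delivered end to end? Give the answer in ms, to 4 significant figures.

Per-hop transmission t_tx = L/R = 16000/13000000 = 1.23077 ms.
Per-hop propagation t_prop = 1700/198000000 = 0.00858586 ms.
Pipeline fill: first packet needs 3·t_tx to clear all hops; remaining 119 packets each add one t_tx.
Total = (3+120-1)·t_tx + 3·t_prop = 122·1.23077 + 3·0.00858586 = 150.2 ms.

150.2 ms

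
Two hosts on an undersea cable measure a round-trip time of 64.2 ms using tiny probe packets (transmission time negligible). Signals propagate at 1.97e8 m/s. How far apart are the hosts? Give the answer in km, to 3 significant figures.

One-way propagation = RTT/2 = 32.1 ms.
d = s × t = 197000000 × 0.0321 = 6320 km.

6320 km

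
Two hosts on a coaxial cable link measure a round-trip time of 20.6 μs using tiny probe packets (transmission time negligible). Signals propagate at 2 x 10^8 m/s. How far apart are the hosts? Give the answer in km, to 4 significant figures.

One-way propagation = RTT/2 = 10.3 μs.
d = s × t = 200000000 × 1.03e-05 = 2.060 km.

2.060 km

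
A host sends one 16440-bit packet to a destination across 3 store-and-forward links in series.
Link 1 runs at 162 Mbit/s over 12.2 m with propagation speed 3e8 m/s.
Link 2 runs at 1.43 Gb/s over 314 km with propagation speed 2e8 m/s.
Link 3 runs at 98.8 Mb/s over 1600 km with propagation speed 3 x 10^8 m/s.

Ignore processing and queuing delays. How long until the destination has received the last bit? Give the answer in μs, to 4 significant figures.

Transmission delays (L/R per hop): 101.481, 11.4965, 166.397 μs; sum = 279.375 μs.
Propagation delays (d/s per hop): 0.0406667, 1570, 5333.33 μs; sum = 6903.37 μs.
End-to-end = 7183 μs.

7183 μs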